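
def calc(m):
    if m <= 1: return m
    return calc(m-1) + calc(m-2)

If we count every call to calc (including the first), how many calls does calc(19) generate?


Let C(n) = total calls for calc(n)
C(0) = 1, C(1) = 1
C(2) = 1 + C(1) + C(0) = 1 + 1 + 1 = 3
C(3) = 1 + C(2) + C(1) = 1 + 3 + 1 = 5
C(4) = 1 + C(3) + C(2) = 1 + 5 + 3 = 9
C(5) = 1 + C(4) + C(3) = 1 + 9 + 5 = 15
C(6) = 1 + C(5) + C(4) = 1 + 15 + 9 = 25
C(7) = 1 + C(6) + C(5) = 1 + 25 + 15 = 41
C(8) = 1 + C(7) + C(6) = 1 + 41 + 25 = 67
C(9) = 1 + C(8) + C(7) = 1 + 67 + 41 = 109
C(10) = 1 + C(9) + C(8) = 1 + 109 + 67 = 177
C(11) = 1 + C(10) + C(9) = 1 + 177 + 109 = 287
C(12) = 1 + C(11) + C(10) = 1 + 287 + 177 = 465
C(13) = 1 + C(12) + C(11) = 1 + 465 + 287 = 753
C(14) = 1 + C(13) + C(12) = 1 + 753 + 465 = 1219
C(15) = 1 + C(14) + C(13) = 1 + 1219 + 753 = 1973
C(16) = 1 + C(15) + C(14) = 1 + 1973 + 1219 = 3193
C(17) = 1 + C(16) + C(15) = 1 + 3193 + 1973 = 5167
C(18) = 1 + C(17) + C(16) = 1 + 5167 + 3193 = 8361
C(19) = 1 + C(18) + C(17) = 1 + 8361 + 5167 = 13529

13529


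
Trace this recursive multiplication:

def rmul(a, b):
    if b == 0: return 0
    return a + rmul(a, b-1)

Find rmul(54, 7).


rmul(54, 7) = 54 + rmul(54, 6)
rmul(54, 6) = 54 + rmul(54, 5)
rmul(54, 5) = 54 + rmul(54, 4)
rmul(54, 4) = 54 + rmul(54, 3)
rmul(54, 3) = 54 + rmul(54, 2)
rmul(54, 2) = 54 + rmul(54, 1)
rmul(54, 1) = 54 + rmul(54, 0)
rmul(54, 0) = 0  (base case)
Total: 54 + 54 + 54 + 54 + 54 + 54 + 54 + 0 = 378

378


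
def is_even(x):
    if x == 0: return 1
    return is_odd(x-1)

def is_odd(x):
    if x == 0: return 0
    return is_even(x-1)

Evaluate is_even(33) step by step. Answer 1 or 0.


is_even(33) = is_odd(32)
is_odd(32) = is_even(31)
is_even(31) = is_odd(30)
is_odd(30) = is_even(29)
is_even(29) = is_odd(28)
is_odd(28) = is_even(27)
is_even(27) = is_odd(26)
is_odd(26) = is_even(25)
is_even(25) = is_odd(24)
is_odd(24) = is_even(23)
is_even(23) = is_odd(22)
is_odd(22) = is_even(21)
is_even(21) = is_odd(20)
is_odd(20) = is_even(19)
is_even(19) = is_odd(18)
is_odd(18) = is_even(17)
is_even(17) = is_odd(16)
is_odd(16) = is_even(15)
is_even(15) = is_odd(14)
is_odd(14) = is_even(13)
is_even(13) = is_odd(12)
is_odd(12) = is_even(11)
is_even(11) = is_odd(10)
is_odd(10) = is_even(9)
is_even(9) = is_odd(8)
is_odd(8) = is_even(7)
is_even(7) = is_odd(6)
is_odd(6) = is_even(5)
is_even(5) = is_odd(4)
is_odd(4) = is_even(3)
is_even(3) = is_odd(2)
is_odd(2) = is_even(1)
is_even(1) = is_odd(0)
is_odd(0) = 0  (base case)
Result: 0

0


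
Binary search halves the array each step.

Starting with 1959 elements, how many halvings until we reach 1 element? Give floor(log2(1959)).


1959 / 2 = 979
979 / 2 = 489
489 / 2 = 244
244 / 2 = 122
122 / 2 = 61
61 / 2 = 30
30 / 2 = 15
15 / 2 = 7
7 / 2 = 3
3 / 2 = 1
Reached 1 after 10 halvings

10


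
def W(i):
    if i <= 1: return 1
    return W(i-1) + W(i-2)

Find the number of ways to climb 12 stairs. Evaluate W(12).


Building up from base cases:
W(0) = 1
W(1) = 1
W(2) = W(1) + W(0) = 1 + 1 = 2
W(3) = W(2) + W(1) = 2 + 1 = 3
W(4) = W(3) + W(2) = 3 + 2 = 5
W(5) = W(4) + W(3) = 5 + 3 = 8
W(6) = W(5) + W(4) = 8 + 5 = 13
W(7) = W(6) + W(5) = 13 + 8 = 21
W(8) = W(7) + W(6) = 21 + 13 = 34
W(9) = W(8) + W(7) = 34 + 21 = 55
W(10) = W(9) + W(8) = 55 + 34 = 89
W(11) = W(10) + W(9) = 89 + 55 = 144
W(12) = W(11) + W(10) = 144 + 89 = 233

233


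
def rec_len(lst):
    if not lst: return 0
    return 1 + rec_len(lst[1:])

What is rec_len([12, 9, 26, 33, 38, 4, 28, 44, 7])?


rec_len([12, 9, 26, 33, 38, 4, 28, 44, 7]) = 1 + rec_len([9, 26, 33, 38, 4, 28, 44, 7])
rec_len([9, 26, 33, 38, 4, 28, 44, 7]) = 1 + rec_len([26, 33, 38, 4, 28, 44, 7])
rec_len([26, 33, 38, 4, 28, 44, 7]) = 1 + rec_len([33, 38, 4, 28, 44, 7])
rec_len([33, 38, 4, 28, 44, 7]) = 1 + rec_len([38, 4, 28, 44, 7])
rec_len([38, 4, 28, 44, 7]) = 1 + rec_len([4, 28, 44, 7])
rec_len([4, 28, 44, 7]) = 1 + rec_len([28, 44, 7])
rec_len([28, 44, 7]) = 1 + rec_len([44, 7])
rec_len([44, 7]) = 1 + rec_len([7])
rec_len([7]) = 1 + rec_len([])
rec_len([]) = 0  (base case)
Unwinding: 1 + 1 + 1 + 1 + 1 + 1 + 1 + 1 + 1 + 0 = 9

9


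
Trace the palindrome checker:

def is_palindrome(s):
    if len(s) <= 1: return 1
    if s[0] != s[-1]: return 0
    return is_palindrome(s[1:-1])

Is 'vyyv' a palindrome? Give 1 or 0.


is_palindrome('vyyv'): s[0]='v' == s[-1]='v' -> check is_palindrome('yy')
is_palindrome('yy'): s[0]='y' == s[-1]='y' -> check is_palindrome('')
is_palindrome(''): len <= 1 -> return 1  (base case)
Result: 1 (palindrome)

1


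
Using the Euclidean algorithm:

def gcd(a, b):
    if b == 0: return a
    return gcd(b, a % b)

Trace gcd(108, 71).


gcd(108, 71) = gcd(71, 37)
gcd(71, 37) = gcd(37, 34)
gcd(37, 34) = gcd(34, 3)
gcd(34, 3) = gcd(3, 1)
gcd(3, 1) = gcd(1, 0)
gcd(1, 0) = 1  (base case)

1


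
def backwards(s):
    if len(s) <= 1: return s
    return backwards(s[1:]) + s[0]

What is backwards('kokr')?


backwards('kokr') = backwards('okr') + 'k'
backwards('okr') = backwards('kr') + 'o'
backwards('kr') = backwards('r') + 'k'
backwards('r') = 'r'  (base case)
Concatenating: 'r' + 'k' + 'o' + 'k' = 'rkok'

rkok


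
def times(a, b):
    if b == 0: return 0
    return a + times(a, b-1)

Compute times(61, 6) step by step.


times(61, 6) = 61 + times(61, 5)
times(61, 5) = 61 + times(61, 4)
times(61, 4) = 61 + times(61, 3)
times(61, 3) = 61 + times(61, 2)
times(61, 2) = 61 + times(61, 1)
times(61, 1) = 61 + times(61, 0)
times(61, 0) = 0  (base case)
Total: 61 + 61 + 61 + 61 + 61 + 61 + 0 = 366

366


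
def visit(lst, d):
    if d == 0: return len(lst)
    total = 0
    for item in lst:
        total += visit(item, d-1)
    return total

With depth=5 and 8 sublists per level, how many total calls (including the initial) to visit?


At depth 0 (root): 1 call
At depth 1: each of 1 parents calls visit on 8 children = 8 calls
At depth 2: each of 8 parents calls visit on 8 children = 64 calls
At depth 3: each of 64 parents calls visit on 8 children = 512 calls
At depth 4: each of 512 parents calls visit on 8 children = 4096 calls
At depth 5: each of 4096 parents calls visit on 8 children = 32768 calls
Total: 1 + 8 + 64 + 512 + 4096 + 32768 = 37449

37449


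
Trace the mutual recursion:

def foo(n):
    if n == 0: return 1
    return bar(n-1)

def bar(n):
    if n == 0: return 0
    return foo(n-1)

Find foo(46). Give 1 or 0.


foo(46) = bar(45)
bar(45) = foo(44)
foo(44) = bar(43)
bar(43) = foo(42)
foo(42) = bar(41)
bar(41) = foo(40)
foo(40) = bar(39)
bar(39) = foo(38)
foo(38) = bar(37)
bar(37) = foo(36)
foo(36) = bar(35)
bar(35) = foo(34)
foo(34) = bar(33)
bar(33) = foo(32)
foo(32) = bar(31)
bar(31) = foo(30)
foo(30) = bar(29)
bar(29) = foo(28)
foo(28) = bar(27)
bar(27) = foo(26)
foo(26) = bar(25)
bar(25) = foo(24)
foo(24) = bar(23)
bar(23) = foo(22)
foo(22) = bar(21)
bar(21) = foo(20)
foo(20) = bar(19)
bar(19) = foo(18)
foo(18) = bar(17)
bar(17) = foo(16)
foo(16) = bar(15)
bar(15) = foo(14)
foo(14) = bar(13)
bar(13) = foo(12)
foo(12) = bar(11)
bar(11) = foo(10)
foo(10) = bar(9)
bar(9) = foo(8)
foo(8) = bar(7)
bar(7) = foo(6)
foo(6) = bar(5)
bar(5) = foo(4)
foo(4) = bar(3)
bar(3) = foo(2)
foo(2) = bar(1)
bar(1) = foo(0)
foo(0) = 1  (base case)
Result: 1

1


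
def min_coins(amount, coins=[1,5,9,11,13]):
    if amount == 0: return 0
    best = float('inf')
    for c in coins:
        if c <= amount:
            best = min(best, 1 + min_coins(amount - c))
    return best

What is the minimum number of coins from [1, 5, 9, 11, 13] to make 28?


Building up with DP:
min_coins(0) = 0
min_coins(1) = min(1+min_coins(0)=1+0=1) = 1
min_coins(2) = min(1+min_coins(1)=1+1=2) = 2
min_coins(3) = min(1+min_coins(2)=1+2=3) = 3
min_coins(4) = min(1+min_coins(3)=1+3=4) = 4
min_coins(5) = min(1+min_coins(4)=1+4=5, 1+min_coins(0)=1+0=1) = 1
min_coins(6) = min(1+min_coins(5)=1+1=2, 1+min_coins(1)=1+1=2) = 2
min_coins(7) = min(1+min_coins(6)=1+2=3, 1+min_coins(2)=1+2=3) = 3
min_coins(8) = min(1+min_coins(7)=1+3=4, 1+min_coins(3)=1+3=4) = 4
min_coins(9) = min(1+min_coins(8)=1+4=5, 1+min_coins(4)=1+4=5, 1+min_coins(0)=1+0=1) = 1
min_coins(10) = min(1+min_coins(9)=1+1=2, 1+min_coins(5)=1+1=2, 1+min_coins(1)=1+1=2) = 2
min_coins(11) = min(1+min_coins(10)=1+2=3, 1+min_coins(6)=1+2=3, 1+min_coins(2)=1+2=3, 1+min_coins(0)=1+0=1) = 1
min_coins(12) = min(1+min_coins(11)=1+1=2, 1+min_coins(7)=1+3=4, 1+min_coins(3)=1+3=4, 1+min_coins(1)=1+1=2) = 2
min_coins(13) = min(1+min_coins(12)=1+2=3, 1+min_coins(8)=1+4=5, 1+min_coins(4)=1+4=5, 1+min_coins(2)=1+2=3, 1+min_coins(0)=1+0=1) = 1
min_coins(14) = min(1+min_coins(13)=1+1=2, 1+min_coins(9)=1+1=2, 1+min_coins(5)=1+1=2, 1+min_coins(3)=1+3=4, 1+min_coins(1)=1+1=2) = 2
min_coins(15) = min(1+min_coins(14)=1+2=3, 1+min_coins(10)=1+2=3, 1+min_coins(6)=1+2=3, 1+min_coins(4)=1+4=5, 1+min_coins(2)=1+2=3) = 3
min_coins(16) = min(1+min_coins(15)=1+3=4, 1+min_coins(11)=1+1=2, 1+min_coins(7)=1+3=4, 1+min_coins(5)=1+1=2, 1+min_coins(3)=1+3=4) = 2
min_coins(17) = min(1+min_coins(16)=1+2=3, 1+min_coins(12)=1+2=3, 1+min_coins(8)=1+4=5, 1+min_coins(6)=1+2=3, 1+min_coins(4)=1+4=5) = 3
min_coins(18) = min(1+min_coins(17)=1+3=4, 1+min_coins(13)=1+1=2, 1+min_coins(9)=1+1=2, 1+min_coins(7)=1+3=4, 1+min_coins(5)=1+1=2) = 2
min_coins(19) = min(1+min_coins(18)=1+2=3, 1+min_coins(14)=1+2=3, 1+min_coins(10)=1+2=3, 1+min_coins(8)=1+4=5, 1+min_coins(6)=1+2=3) = 3
min_coins(20) = min(1+min_coins(19)=1+3=4, 1+min_coins(15)=1+3=4, 1+min_coins(11)=1+1=2, 1+min_coins(9)=1+1=2, 1+min_coins(7)=1+3=4) = 2
min_coins(21) = min(1+min_coins(20)=1+2=3, 1+min_coins(16)=1+2=3, 1+min_coins(12)=1+2=3, 1+min_coins(10)=1+2=3, 1+min_coins(8)=1+4=5) = 3
min_coins(22) = min(1+min_coins(21)=1+3=4, 1+min_coins(17)=1+3=4, 1+min_coins(13)=1+1=2, 1+min_coins(11)=1+1=2, 1+min_coins(9)=1+1=2) = 2
min_coins(23) = min(1+min_coins(22)=1+2=3, 1+min_coins(18)=1+2=3, 1+min_coins(14)=1+2=3, 1+min_coins(12)=1+2=3, 1+min_coins(10)=1+2=3) = 3
min_coins(24) = min(1+min_coins(23)=1+3=4, 1+min_coins(19)=1+3=4, 1+min_coins(15)=1+3=4, 1+min_coins(13)=1+1=2, 1+min_coins(11)=1+1=2) = 2
min_coins(25) = min(1+min_coins(24)=1+2=3, 1+min_coins(20)=1+2=3, 1+min_coins(16)=1+2=3, 1+min_coins(14)=1+2=3, 1+min_coins(12)=1+2=3) = 3
min_coins(26) = min(1+min_coins(25)=1+3=4, 1+min_coins(21)=1+3=4, 1+min_coins(17)=1+3=4, 1+min_coins(15)=1+3=4, 1+min_coins(13)=1+1=2) = 2
min_coins(27) = min(1+min_coins(26)=1+2=3, 1+min_coins(22)=1+2=3, 1+min_coins(18)=1+2=3, 1+min_coins(16)=1+2=3, 1+min_coins(14)=1+2=3) = 3
min_coins(28) = min(1+min_coins(27)=1+3=4, 1+min_coins(23)=1+3=4, 1+min_coins(19)=1+3=4, 1+min_coins(17)=1+3=4, 1+min_coins(15)=1+3=4) = 4

4


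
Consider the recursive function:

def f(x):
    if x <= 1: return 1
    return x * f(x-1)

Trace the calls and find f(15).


f(15)
= 15 * f(14)
= 15 * 14 * f(13)
= 15 * 14 * 13 * f(12)
= 15 * 14 * 13 * 12 * f(11)
= 15 * 14 * 13 * 12 * 11 * f(10)
= 15 * 14 * 13 * 12 * 11 * 10 * f(9)
= 15 * 14 * 13 * 12 * 11 * 10 * 9 * f(8)
= 15 * 14 * 13 * 12 * 11 * 10 * 9 * 8 * f(7)
= 15 * 14 * 13 * 12 * 11 * 10 * 9 * 8 * 7 * f(6)
= 15 * 14 * 13 * 12 * 11 * 10 * 9 * 8 * 7 * 6 * f(5)
= 15 * 14 * 13 * 12 * 11 * 10 * 9 * 8 * 7 * 6 * 5 * f(4)
= 15 * 14 * 13 * 12 * 11 * 10 * 9 * 8 * 7 * 6 * 5 * 4 * f(3)
= 15 * 14 * 13 * 12 * 11 * 10 * 9 * 8 * 7 * 6 * 5 * 4 * 3 * f(2)
= 15 * 14 * 13 * 12 * 11 * 10 * 9 * 8 * 7 * 6 * 5 * 4 * 3 * 2 * f(1)
= 15 * 14 * 13 * 12 * 11 * 10 * 9 * 8 * 7 * 6 * 5 * 4 * 3 * 2 * 1
= 1307674368000

1307674368000


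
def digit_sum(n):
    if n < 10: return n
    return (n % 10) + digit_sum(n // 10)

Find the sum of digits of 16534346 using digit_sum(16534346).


digit_sum(16534346) = 6 + digit_sum(1653434)
digit_sum(1653434) = 4 + digit_sum(165343)
digit_sum(165343) = 3 + digit_sum(16534)
digit_sum(16534) = 4 + digit_sum(1653)
digit_sum(1653) = 3 + digit_sum(165)
digit_sum(165) = 5 + digit_sum(16)
digit_sum(16) = 6 + digit_sum(1)
digit_sum(1) = 1  (base case)
Total: 6 + 4 + 3 + 4 + 3 + 5 + 6 + 1 = 32

32


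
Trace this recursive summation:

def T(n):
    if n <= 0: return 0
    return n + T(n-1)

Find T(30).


T(30)
= 30 + 29 + 28 + 27 + 26 + 25 + 24 + 23 + 22 + 21 + 20 + 19 + 18 + 17 + 16 + 15 + 14 + 13 + 12 + 11 + 10 + 9 + 8 + 7 + 6 + 5 + 4 + 3 + 2 + 1 + T(0)
= 30 + 29 + 28 + 27 + 26 + 25 + 24 + 23 + 22 + 21 + 20 + 19 + 18 + 17 + 16 + 15 + 14 + 13 + 12 + 11 + 10 + 9 + 8 + 7 + 6 + 5 + 4 + 3 + 2 + 1 + 0
= 465

465


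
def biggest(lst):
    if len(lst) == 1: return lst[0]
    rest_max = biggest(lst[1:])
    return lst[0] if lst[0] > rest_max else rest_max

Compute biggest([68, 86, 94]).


biggest([68, 86, 94]): compare 68 with biggest([86, 94])
biggest([86, 94]): compare 86 with biggest([94])
biggest([94]) = 94  (base case)
Compare 86 with 94 -> 94
Compare 68 with 94 -> 94

94


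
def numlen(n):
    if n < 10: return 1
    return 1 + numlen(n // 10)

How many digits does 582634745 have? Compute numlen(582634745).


numlen(582634745) = 1 + numlen(58263474)
numlen(58263474) = 1 + numlen(5826347)
numlen(5826347) = 1 + numlen(582634)
numlen(582634) = 1 + numlen(58263)
numlen(58263) = 1 + numlen(5826)
numlen(5826) = 1 + numlen(582)
numlen(582) = 1 + numlen(58)
numlen(58) = 1 + numlen(5)
numlen(5) = 1  (base case: 5 < 10)
Unwinding: 1 + 1 + 1 + 1 + 1 + 1 + 1 + 1 + 1 = 9

9


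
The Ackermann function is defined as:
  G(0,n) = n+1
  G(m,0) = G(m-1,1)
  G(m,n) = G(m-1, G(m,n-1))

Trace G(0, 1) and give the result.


G(0, 1) = 2
Result: G(0, 1) = 2

2


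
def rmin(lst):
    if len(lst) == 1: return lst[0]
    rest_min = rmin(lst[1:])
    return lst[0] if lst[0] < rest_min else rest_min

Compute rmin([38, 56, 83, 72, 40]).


rmin([38, 56, 83, 72, 40]): compare 38 with rmin([56, 83, 72, 40])
rmin([56, 83, 72, 40]): compare 56 with rmin([83, 72, 40])
rmin([83, 72, 40]): compare 83 with rmin([72, 40])
rmin([72, 40]): compare 72 with rmin([40])
rmin([40]) = 40  (base case)
Compare 72 with 40 -> 40
Compare 83 with 40 -> 40
Compare 56 with 40 -> 40
Compare 38 with 40 -> 38

38


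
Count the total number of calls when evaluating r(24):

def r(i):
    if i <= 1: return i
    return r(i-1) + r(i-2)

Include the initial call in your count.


Let C(n) = total calls for r(n)
C(0) = 1, C(1) = 1
C(2) = 1 + C(1) + C(0) = 1 + 1 + 1 = 3
C(3) = 1 + C(2) + C(1) = 1 + 3 + 1 = 5
C(4) = 1 + C(3) + C(2) = 1 + 5 + 3 = 9
C(5) = 1 + C(4) + C(3) = 1 + 9 + 5 = 15
C(6) = 1 + C(5) + C(4) = 1 + 15 + 9 = 25
C(7) = 1 + C(6) + C(5) = 1 + 25 + 15 = 41
C(8) = 1 + C(7) + C(6) = 1 + 41 + 25 = 67
C(9) = 1 + C(8) + C(7) = 1 + 67 + 41 = 109
C(10) = 1 + C(9) + C(8) = 1 + 109 + 67 = 177
C(11) = 1 + C(10) + C(9) = 1 + 177 + 109 = 287
C(12) = 1 + C(11) + C(10) = 1 + 287 + 177 = 465
C(13) = 1 + C(12) + C(11) = 1 + 465 + 287 = 753
C(14) = 1 + C(13) + C(12) = 1 + 753 + 465 = 1219
C(15) = 1 + C(14) + C(13) = 1 + 1219 + 753 = 1973
C(16) = 1 + C(15) + C(14) = 1 + 1973 + 1219 = 3193
C(17) = 1 + C(16) + C(15) = 1 + 3193 + 1973 = 5167
C(18) = 1 + C(17) + C(16) = 1 + 5167 + 3193 = 8361
C(19) = 1 + C(18) + C(17) = 1 + 8361 + 5167 = 13529
C(20) = 1 + C(19) + C(18) = 1 + 13529 + 8361 = 21891
C(21) = 1 + C(20) + C(19) = 1 + 21891 + 13529 = 35421
C(22) = 1 + C(21) + C(20) = 1 + 35421 + 21891 = 57313
C(23) = 1 + C(22) + C(21) = 1 + 57313 + 35421 = 92735
C(24) = 1 + C(23) + C(22) = 1 + 92735 + 57313 = 150049

150049


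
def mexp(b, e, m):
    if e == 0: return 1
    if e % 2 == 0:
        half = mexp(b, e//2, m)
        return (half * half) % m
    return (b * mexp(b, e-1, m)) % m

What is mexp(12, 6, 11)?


mexp(12, 6, 11): e is even, compute mexp(12, 3, 11)
  mexp(12, 3, 11): e is odd, compute mexp(12, 2, 11)
    mexp(12, 2, 11): e is even, compute mexp(12, 1, 11)
      mexp(12, 1, 11): e is odd, compute mexp(12, 0, 11)
        mexp(12, 0, 11) = 1
      (12 * 1) % 11 = 1
    half=1, (1*1) % 11 = 1
  (12 * 1) % 11 = 1
half=1, (1*1) % 11 = 1

1


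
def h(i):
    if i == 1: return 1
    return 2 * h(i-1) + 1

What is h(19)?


h(19) = 2 * h(18) + 1
h(18) = 2 * h(17) + 1
h(17) = 2 * h(16) + 1
h(16) = 2 * h(15) + 1
h(15) = 2 * h(14) + 1
h(14) = 2 * h(13) + 1
h(13) = 2 * h(12) + 1
h(12) = 2 * h(11) + 1
h(11) = 2 * h(10) + 1
h(10) = 2 * h(9) + 1
h(9) = 2 * h(8) + 1
h(8) = 2 * h(7) + 1
h(7) = 2 * h(6) + 1
h(6) = 2 * h(5) + 1
h(5) = 2 * h(4) + 1
h(4) = 2 * h(3) + 1
h(3) = 2 * h(2) + 1
h(2) = 2 * h(1) + 1
h(1) = 1  (base case)
h(2) = 2 * 1 + 1 = 3
h(3) = 2 * 3 + 1 = 7
h(4) = 2 * 7 + 1 = 15
h(5) = 2 * 15 + 1 = 31
h(6) = 2 * 31 + 1 = 63
h(7) = 2 * 63 + 1 = 127
h(8) = 2 * 127 + 1 = 255
h(9) = 2 * 255 + 1 = 511
h(10) = 2 * 511 + 1 = 1023
h(11) = 2 * 1023 + 1 = 2047
h(12) = 2 * 2047 + 1 = 4095
h(13) = 2 * 4095 + 1 = 8191
h(14) = 2 * 8191 + 1 = 16383
h(15) = 2 * 16383 + 1 = 32767
h(16) = 2 * 32767 + 1 = 65535
h(17) = 2 * 65535 + 1 = 131071
h(18) = 2 * 131071 + 1 = 262143
h(19) = 2 * 262143 + 1 = 524287

524287


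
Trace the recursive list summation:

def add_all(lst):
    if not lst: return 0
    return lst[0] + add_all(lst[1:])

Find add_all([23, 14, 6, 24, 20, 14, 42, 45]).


add_all([23, 14, 6, 24, 20, 14, 42, 45]) = 23 + add_all([14, 6, 24, 20, 14, 42, 45])
add_all([14, 6, 24, 20, 14, 42, 45]) = 14 + add_all([6, 24, 20, 14, 42, 45])
add_all([6, 24, 20, 14, 42, 45]) = 6 + add_all([24, 20, 14, 42, 45])
add_all([24, 20, 14, 42, 45]) = 24 + add_all([20, 14, 42, 45])
add_all([20, 14, 42, 45]) = 20 + add_all([14, 42, 45])
add_all([14, 42, 45]) = 14 + add_all([42, 45])
add_all([42, 45]) = 42 + add_all([45])
add_all([45]) = 45 + add_all([])
add_all([]) = 0  (base case)
Total: 23 + 14 + 6 + 24 + 20 + 14 + 42 + 45 + 0 = 188

188


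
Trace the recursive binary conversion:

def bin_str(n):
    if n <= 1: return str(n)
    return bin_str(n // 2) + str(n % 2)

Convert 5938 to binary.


bin_str(5938) = bin_str(2969) + '0'
bin_str(2969) = bin_str(1484) + '1'
bin_str(1484) = bin_str(742) + '0'
bin_str(742) = bin_str(371) + '0'
bin_str(371) = bin_str(185) + '1'
bin_str(185) = bin_str(92) + '1'
bin_str(92) = bin_str(46) + '0'
bin_str(46) = bin_str(23) + '0'
bin_str(23) = bin_str(11) + '1'
bin_str(11) = bin_str(5) + '1'
bin_str(5) = bin_str(2) + '1'
bin_str(2) = bin_str(1) + '0'
bin_str(1) = '1'  (base case)
Concatenating: '1' + '0' + '1' + '1' + '1' + '0' + '0' + '1' + '1' + '0' + '0' + '1' + '0' = '1011100110010'

1011100110010


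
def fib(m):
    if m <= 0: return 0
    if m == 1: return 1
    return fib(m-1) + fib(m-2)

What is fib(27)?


Computing fib(27) bottom-up:
fib(0) = 0
fib(1) = 1
fib(2) = fib(1) + fib(0) = 1 + 0 = 1
fib(3) = fib(2) + fib(1) = 1 + 1 = 2
fib(4) = fib(3) + fib(2) = 2 + 1 = 3
fib(5) = fib(4) + fib(3) = 3 + 2 = 5
fib(6) = fib(5) + fib(4) = 5 + 3 = 8
fib(7) = fib(6) + fib(5) = 8 + 5 = 13
fib(8) = fib(7) + fib(6) = 13 + 8 = 21
fib(9) = fib(8) + fib(7) = 21 + 13 = 34
fib(10) = fib(9) + fib(8) = 34 + 21 = 55
fib(11) = fib(10) + fib(9) = 55 + 34 = 89
fib(12) = fib(11) + fib(10) = 89 + 55 = 144
fib(13) = fib(12) + fib(11) = 144 + 89 = 233
fib(14) = fib(13) + fib(12) = 233 + 144 = 377
fib(15) = fib(14) + fib(13) = 377 + 233 = 610
fib(16) = fib(15) + fib(14) = 610 + 377 = 987
fib(17) = fib(16) + fib(15) = 987 + 610 = 1597
fib(18) = fib(17) + fib(16) = 1597 + 987 = 2584
fib(19) = fib(18) + fib(17) = 2584 + 1597 = 4181
fib(20) = fib(19) + fib(18) = 4181 + 2584 = 6765
fib(21) = fib(20) + fib(19) = 6765 + 4181 = 10946
fib(22) = fib(21) + fib(20) = 10946 + 6765 = 17711
fib(23) = fib(22) + fib(21) = 17711 + 10946 = 28657
fib(24) = fib(23) + fib(22) = 28657 + 17711 = 46368
fib(25) = fib(24) + fib(23) = 46368 + 28657 = 75025
fib(26) = fib(25) + fib(24) = 75025 + 46368 = 121393
fib(27) = fib(26) + fib(25) = 121393 + 75025 = 196418

196418


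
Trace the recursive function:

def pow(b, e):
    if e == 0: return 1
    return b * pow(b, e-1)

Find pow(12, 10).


pow(12, 10)
= 12 * pow(12, 9)
= 12 * 12 * pow(12, 8)
= 12 * 12 * 12 * pow(12, 7)
= 12 * 12 * 12 * 12 * pow(12, 6)
= 12 * 12 * 12 * 12 * 12 * pow(12, 5)
= 12 * 12 * 12 * 12 * 12 * 12 * pow(12, 4)
= 12 * 12 * 12 * 12 * 12 * 12 * 12 * pow(12, 3)
= 12 * 12 * 12 * 12 * 12 * 12 * 12 * 12 * pow(12, 2)
= 12 * 12 * 12 * 12 * 12 * 12 * 12 * 12 * 12 * pow(12, 1)
= 12 * 12 * 12 * 12 * 12 * 12 * 12 * 12 * 12 * 12 * pow(12, 0)
= 12 * 12 * 12 * 12 * 12 * 12 * 12 * 12 * 12 * 12 * 1
= 61917364224

61917364224


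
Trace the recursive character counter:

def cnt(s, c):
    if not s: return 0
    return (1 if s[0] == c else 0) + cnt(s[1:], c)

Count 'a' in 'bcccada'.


s[0]='b' != 'a' -> 0
s[0]='c' != 'a' -> 0
s[0]='c' != 'a' -> 0
s[0]='c' != 'a' -> 0
s[0]='a' == 'a' -> 1
s[0]='d' != 'a' -> 0
s[0]='a' == 'a' -> 1
Sum: 0 + 0 + 0 + 0 + 1 + 0 + 1 = 2

2


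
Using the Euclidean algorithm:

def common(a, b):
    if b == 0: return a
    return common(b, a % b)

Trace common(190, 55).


common(190, 55) = common(55, 25)
common(55, 25) = common(25, 5)
common(25, 5) = common(5, 0)
common(5, 0) = 5  (base case)

5


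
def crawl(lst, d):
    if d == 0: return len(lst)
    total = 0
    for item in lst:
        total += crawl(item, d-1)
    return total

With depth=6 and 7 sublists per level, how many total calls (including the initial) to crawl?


At depth 0 (root): 1 call
At depth 1: each of 1 parents calls crawl on 7 children = 7 calls
At depth 2: each of 7 parents calls crawl on 7 children = 49 calls
At depth 3: each of 49 parents calls crawl on 7 children = 343 calls
At depth 4: each of 343 parents calls crawl on 7 children = 2401 calls
At depth 5: each of 2401 parents calls crawl on 7 children = 16807 calls
At depth 6: each of 16807 parents calls crawl on 7 children = 117649 calls
Total: 1 + 7 + 49 + 343 + 2401 + 16807 + 117649 = 137257

137257


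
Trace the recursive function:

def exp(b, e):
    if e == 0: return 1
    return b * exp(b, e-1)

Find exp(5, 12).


exp(5, 12)
= 5 * exp(5, 11)
= 5 * 5 * exp(5, 10)
= 5 * 5 * 5 * exp(5, 9)
= 5 * 5 * 5 * 5 * exp(5, 8)
= 5 * 5 * 5 * 5 * 5 * exp(5, 7)
= 5 * 5 * 5 * 5 * 5 * 5 * exp(5, 6)
= 5 * 5 * 5 * 5 * 5 * 5 * 5 * exp(5, 5)
= 5 * 5 * 5 * 5 * 5 * 5 * 5 * 5 * exp(5, 4)
= 5 * 5 * 5 * 5 * 5 * 5 * 5 * 5 * 5 * exp(5, 3)
= 5 * 5 * 5 * 5 * 5 * 5 * 5 * 5 * 5 * 5 * exp(5, 2)
= 5 * 5 * 5 * 5 * 5 * 5 * 5 * 5 * 5 * 5 * 5 * exp(5, 1)
= 5 * 5 * 5 * 5 * 5 * 5 * 5 * 5 * 5 * 5 * 5 * 5 * exp(5, 0)
= 5 * 5 * 5 * 5 * 5 * 5 * 5 * 5 * 5 * 5 * 5 * 5 * 1
= 244140625

244140625


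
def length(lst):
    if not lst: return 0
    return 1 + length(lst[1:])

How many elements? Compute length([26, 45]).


length([26, 45]) = 1 + length([45])
length([45]) = 1 + length([])
length([]) = 0  (base case)
Unwinding: 1 + 1 + 0 = 2

2


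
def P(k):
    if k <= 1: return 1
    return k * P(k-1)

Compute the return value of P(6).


P(6)
= 6 * P(5)
= 6 * 5 * P(4)
= 6 * 5 * 4 * P(3)
= 6 * 5 * 4 * 3 * P(2)
= 6 * 5 * 4 * 3 * 2 * P(1)
= 6 * 5 * 4 * 3 * 2 * 1
= 720

720


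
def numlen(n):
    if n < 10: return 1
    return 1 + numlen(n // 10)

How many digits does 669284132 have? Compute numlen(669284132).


numlen(669284132) = 1 + numlen(66928413)
numlen(66928413) = 1 + numlen(6692841)
numlen(6692841) = 1 + numlen(669284)
numlen(669284) = 1 + numlen(66928)
numlen(66928) = 1 + numlen(6692)
numlen(6692) = 1 + numlen(669)
numlen(669) = 1 + numlen(66)
numlen(66) = 1 + numlen(6)
numlen(6) = 1  (base case: 6 < 10)
Unwinding: 1 + 1 + 1 + 1 + 1 + 1 + 1 + 1 + 1 = 9

9


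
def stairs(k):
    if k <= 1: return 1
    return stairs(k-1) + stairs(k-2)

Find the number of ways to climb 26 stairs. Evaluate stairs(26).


Building up from base cases:
stairs(0) = 1
stairs(1) = 1
stairs(2) = stairs(1) + stairs(0) = 1 + 1 = 2
stairs(3) = stairs(2) + stairs(1) = 2 + 1 = 3
stairs(4) = stairs(3) + stairs(2) = 3 + 2 = 5
stairs(5) = stairs(4) + stairs(3) = 5 + 3 = 8
stairs(6) = stairs(5) + stairs(4) = 8 + 5 = 13
stairs(7) = stairs(6) + stairs(5) = 13 + 8 = 21
stairs(8) = stairs(7) + stairs(6) = 21 + 13 = 34
stairs(9) = stairs(8) + stairs(7) = 34 + 21 = 55
stairs(10) = stairs(9) + stairs(8) = 55 + 34 = 89
stairs(11) = stairs(10) + stairs(9) = 89 + 55 = 144
stairs(12) = stairs(11) + stairs(10) = 144 + 89 = 233
stairs(13) = stairs(12) + stairs(11) = 233 + 144 = 377
stairs(14) = stairs(13) + stairs(12) = 377 + 233 = 610
stairs(15) = stairs(14) + stairs(13) = 610 + 377 = 987
stairs(16) = stairs(15) + stairs(14) = 987 + 610 = 1597
stairs(17) = stairs(16) + stairs(15) = 1597 + 987 = 2584
stairs(18) = stairs(17) + stairs(16) = 2584 + 1597 = 4181
stairs(19) = stairs(18) + stairs(17) = 4181 + 2584 = 6765
stairs(20) = stairs(19) + stairs(18) = 6765 + 4181 = 10946
stairs(21) = stairs(20) + stairs(19) = 10946 + 6765 = 17711
stairs(22) = stairs(21) + stairs(20) = 17711 + 10946 = 28657
stairs(23) = stairs(22) + stairs(21) = 28657 + 17711 = 46368
stairs(24) = stairs(23) + stairs(22) = 46368 + 28657 = 75025
stairs(25) = stairs(24) + stairs(23) = 75025 + 46368 = 121393
stairs(26) = stairs(25) + stairs(24) = 121393 + 75025 = 196418

196418


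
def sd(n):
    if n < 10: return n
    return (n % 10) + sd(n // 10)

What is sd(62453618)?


sd(62453618) = 8 + sd(6245361)
sd(6245361) = 1 + sd(624536)
sd(624536) = 6 + sd(62453)
sd(62453) = 3 + sd(6245)
sd(6245) = 5 + sd(624)
sd(624) = 4 + sd(62)
sd(62) = 2 + sd(6)
sd(6) = 6  (base case)
Total: 8 + 1 + 6 + 3 + 5 + 4 + 2 + 6 = 35

35


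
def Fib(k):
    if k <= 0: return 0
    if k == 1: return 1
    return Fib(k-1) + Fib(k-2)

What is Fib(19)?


Computing Fib(19) bottom-up:
Fib(0) = 0
Fib(1) = 1
Fib(2) = Fib(1) + Fib(0) = 1 + 0 = 1
Fib(3) = Fib(2) + Fib(1) = 1 + 1 = 2
Fib(4) = Fib(3) + Fib(2) = 2 + 1 = 3
Fib(5) = Fib(4) + Fib(3) = 3 + 2 = 5
Fib(6) = Fib(5) + Fib(4) = 5 + 3 = 8
Fib(7) = Fib(6) + Fib(5) = 8 + 5 = 13
Fib(8) = Fib(7) + Fib(6) = 13 + 8 = 21
Fib(9) = Fib(8) + Fib(7) = 21 + 13 = 34
Fib(10) = Fib(9) + Fib(8) = 34 + 21 = 55
Fib(11) = Fib(10) + Fib(9) = 55 + 34 = 89
Fib(12) = Fib(11) + Fib(10) = 89 + 55 = 144
Fib(13) = Fib(12) + Fib(11) = 144 + 89 = 233
Fib(14) = Fib(13) + Fib(12) = 233 + 144 = 377
Fib(15) = Fib(14) + Fib(13) = 377 + 233 = 610
Fib(16) = Fib(15) + Fib(14) = 610 + 377 = 987
Fib(17) = Fib(16) + Fib(15) = 987 + 610 = 1597
Fib(18) = Fib(17) + Fib(16) = 1597 + 987 = 2584
Fib(19) = Fib(18) + Fib(17) = 2584 + 1597 = 4181

4181


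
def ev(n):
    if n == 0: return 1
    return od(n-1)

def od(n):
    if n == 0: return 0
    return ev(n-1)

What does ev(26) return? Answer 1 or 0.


ev(26) = od(25)
od(25) = ev(24)
ev(24) = od(23)
od(23) = ev(22)
ev(22) = od(21)
od(21) = ev(20)
ev(20) = od(19)
od(19) = ev(18)
ev(18) = od(17)
od(17) = ev(16)
ev(16) = od(15)
od(15) = ev(14)
ev(14) = od(13)
od(13) = ev(12)
ev(12) = od(11)
od(11) = ev(10)
ev(10) = od(9)
od(9) = ev(8)
ev(8) = od(7)
od(7) = ev(6)
ev(6) = od(5)
od(5) = ev(4)
ev(4) = od(3)
od(3) = ev(2)
ev(2) = od(1)
od(1) = ev(0)
ev(0) = 1  (base case)
Result: 1

1


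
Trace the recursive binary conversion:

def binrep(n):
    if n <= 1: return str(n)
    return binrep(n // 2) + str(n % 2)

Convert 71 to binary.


binrep(71) = binrep(35) + '1'
binrep(35) = binrep(17) + '1'
binrep(17) = binrep(8) + '1'
binrep(8) = binrep(4) + '0'
binrep(4) = binrep(2) + '0'
binrep(2) = binrep(1) + '0'
binrep(1) = '1'  (base case)
Concatenating: '1' + '0' + '0' + '0' + '1' + '1' + '1' = '1000111'

1000111


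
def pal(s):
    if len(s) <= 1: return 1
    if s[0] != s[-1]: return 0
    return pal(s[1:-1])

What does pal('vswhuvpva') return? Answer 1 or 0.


pal('vswhuvpva'): s[0]='v' != s[-1]='a' -> return 0
Result: 0 (not a palindrome)

0


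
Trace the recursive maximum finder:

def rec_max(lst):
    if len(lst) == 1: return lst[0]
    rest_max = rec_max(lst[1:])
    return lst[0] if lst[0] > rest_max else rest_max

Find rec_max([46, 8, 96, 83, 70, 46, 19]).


rec_max([46, 8, 96, 83, 70, 46, 19]): compare 46 with rec_max([8, 96, 83, 70, 46, 19])
rec_max([8, 96, 83, 70, 46, 19]): compare 8 with rec_max([96, 83, 70, 46, 19])
rec_max([96, 83, 70, 46, 19]): compare 96 with rec_max([83, 70, 46, 19])
rec_max([83, 70, 46, 19]): compare 83 with rec_max([70, 46, 19])
rec_max([70, 46, 19]): compare 70 with rec_max([46, 19])
rec_max([46, 19]): compare 46 with rec_max([19])
rec_max([19]) = 19  (base case)
Compare 46 with 19 -> 46
Compare 70 with 46 -> 70
Compare 83 with 70 -> 83
Compare 96 with 83 -> 96
Compare 8 with 96 -> 96
Compare 46 with 96 -> 96

96


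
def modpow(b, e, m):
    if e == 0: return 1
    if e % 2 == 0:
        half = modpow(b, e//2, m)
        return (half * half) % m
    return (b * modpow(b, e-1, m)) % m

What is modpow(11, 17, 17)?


modpow(11, 17, 17): e is odd, compute modpow(11, 16, 17)
  modpow(11, 16, 17): e is even, compute modpow(11, 8, 17)
    modpow(11, 8, 17): e is even, compute modpow(11, 4, 17)
      modpow(11, 4, 17): e is even, compute modpow(11, 2, 17)
        modpow(11, 2, 17): e is even, compute modpow(11, 1, 17)
          modpow(11, 1, 17): e is odd, compute modpow(11, 0, 17)
          modpow(11, 0, 17) = 1
          (11 * 1) % 17 = 11
        half=11, (11*11) % 17 = 2
      half=2, (2*2) % 17 = 4
    half=4, (4*4) % 17 = 16
  half=16, (16*16) % 17 = 1
(11 * 1) % 17 = 11

11


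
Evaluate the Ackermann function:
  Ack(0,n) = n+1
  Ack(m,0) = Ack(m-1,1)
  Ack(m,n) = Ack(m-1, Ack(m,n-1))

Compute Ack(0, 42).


Ack(0, 42) = 43
Result: Ack(0, 42) = 43

43


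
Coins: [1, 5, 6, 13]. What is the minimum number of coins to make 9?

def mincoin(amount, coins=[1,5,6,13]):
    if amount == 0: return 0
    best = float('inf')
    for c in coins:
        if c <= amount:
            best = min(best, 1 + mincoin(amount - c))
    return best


Building up with DP:
mincoin(0) = 0
mincoin(1) = min(1+mincoin(0)=1+0=1) = 1
mincoin(2) = min(1+mincoin(1)=1+1=2) = 2
mincoin(3) = min(1+mincoin(2)=1+2=3) = 3
mincoin(4) = min(1+mincoin(3)=1+3=4) = 4
mincoin(5) = min(1+mincoin(4)=1+4=5, 1+mincoin(0)=1+0=1) = 1
mincoin(6) = min(1+mincoin(5)=1+1=2, 1+mincoin(1)=1+1=2, 1+mincoin(0)=1+0=1) = 1
mincoin(7) = min(1+mincoin(6)=1+1=2, 1+mincoin(2)=1+2=3, 1+mincoin(1)=1+1=2) = 2
mincoin(8) = min(1+mincoin(7)=1+2=3, 1+mincoin(3)=1+3=4, 1+mincoin(2)=1+2=3) = 3
mincoin(9) = min(1+mincoin(8)=1+3=4, 1+mincoin(4)=1+4=5, 1+mincoin(3)=1+3=4) = 4

4


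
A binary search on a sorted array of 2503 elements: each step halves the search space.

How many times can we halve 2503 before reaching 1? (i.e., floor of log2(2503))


2503 / 2 = 1251
1251 / 2 = 625
625 / 2 = 312
312 / 2 = 156
156 / 2 = 78
78 / 2 = 39
39 / 2 = 19
19 / 2 = 9
9 / 2 = 4
4 / 2 = 2
2 / 2 = 1
Reached 1 after 11 halvings

11


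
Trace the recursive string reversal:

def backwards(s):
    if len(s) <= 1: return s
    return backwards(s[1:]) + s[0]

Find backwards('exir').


backwards('exir') = backwards('xir') + 'e'
backwards('xir') = backwards('ir') + 'x'
backwards('ir') = backwards('r') + 'i'
backwards('r') = 'r'  (base case)
Concatenating: 'r' + 'i' + 'x' + 'e' = 'rixe'

rixe


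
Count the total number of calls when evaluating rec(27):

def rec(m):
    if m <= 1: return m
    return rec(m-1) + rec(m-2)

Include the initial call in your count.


Let C(n) = total calls for rec(n)
C(0) = 1, C(1) = 1
C(2) = 1 + C(1) + C(0) = 1 + 1 + 1 = 3
C(3) = 1 + C(2) + C(1) = 1 + 3 + 1 = 5
C(4) = 1 + C(3) + C(2) = 1 + 5 + 3 = 9
C(5) = 1 + C(4) + C(3) = 1 + 9 + 5 = 15
C(6) = 1 + C(5) + C(4) = 1 + 15 + 9 = 25
C(7) = 1 + C(6) + C(5) = 1 + 25 + 15 = 41
C(8) = 1 + C(7) + C(6) = 1 + 41 + 25 = 67
C(9) = 1 + C(8) + C(7) = 1 + 67 + 41 = 109
C(10) = 1 + C(9) + C(8) = 1 + 109 + 67 = 177
C(11) = 1 + C(10) + C(9) = 1 + 177 + 109 = 287
C(12) = 1 + C(11) + C(10) = 1 + 287 + 177 = 465
C(13) = 1 + C(12) + C(11) = 1 + 465 + 287 = 753
C(14) = 1 + C(13) + C(12) = 1 + 753 + 465 = 1219
C(15) = 1 + C(14) + C(13) = 1 + 1219 + 753 = 1973
C(16) = 1 + C(15) + C(14) = 1 + 1973 + 1219 = 3193
C(17) = 1 + C(16) + C(15) = 1 + 3193 + 1973 = 5167
C(18) = 1 + C(17) + C(16) = 1 + 5167 + 3193 = 8361
C(19) = 1 + C(18) + C(17) = 1 + 8361 + 5167 = 13529
C(20) = 1 + C(19) + C(18) = 1 + 13529 + 8361 = 21891
C(21) = 1 + C(20) + C(19) = 1 + 21891 + 13529 = 35421
C(22) = 1 + C(21) + C(20) = 1 + 35421 + 21891 = 57313
C(23) = 1 + C(22) + C(21) = 1 + 57313 + 35421 = 92735
C(24) = 1 + C(23) + C(22) = 1 + 92735 + 57313 = 150049
C(25) = 1 + C(24) + C(23) = 1 + 150049 + 92735 = 242785
C(26) = 1 + C(25) + C(24) = 1 + 242785 + 150049 = 392835
C(27) = 1 + C(26) + C(25) = 1 + 392835 + 242785 = 635621

635621


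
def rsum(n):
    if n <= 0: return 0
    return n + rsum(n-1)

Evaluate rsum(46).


rsum(46)
= 46 + 45 + 44 + 43 + 42 + 41 + 40 + 39 + 38 + 37 + 36 + 35 + 34 + 33 + 32 + 31 + 30 + 29 + 28 + 27 + 26 + 25 + 24 + 23 + 22 + 21 + 20 + 19 + 18 + 17 + 16 + 15 + 14 + 13 + 12 + 11 + 10 + 9 + 8 + 7 + 6 + 5 + 4 + 3 + 2 + 1 + rsum(0)
= 46 + 45 + 44 + 43 + 42 + 41 + 40 + 39 + 38 + 37 + 36 + 35 + 34 + 33 + 32 + 31 + 30 + 29 + 28 + 27 + 26 + 25 + 24 + 23 + 22 + 21 + 20 + 19 + 18 + 17 + 16 + 15 + 14 + 13 + 12 + 11 + 10 + 9 + 8 + 7 + 6 + 5 + 4 + 3 + 2 + 1 + 0
= 1081

1081


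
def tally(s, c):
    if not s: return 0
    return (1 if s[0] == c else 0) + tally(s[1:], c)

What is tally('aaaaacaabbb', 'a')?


s[0]='a' == 'a' -> 1
s[0]='a' == 'a' -> 1
s[0]='a' == 'a' -> 1
s[0]='a' == 'a' -> 1
s[0]='a' == 'a' -> 1
s[0]='c' != 'a' -> 0
s[0]='a' == 'a' -> 1
s[0]='a' == 'a' -> 1
s[0]='b' != 'a' -> 0
s[0]='b' != 'a' -> 0
s[0]='b' != 'a' -> 0
Sum: 1 + 1 + 1 + 1 + 1 + 0 + 1 + 1 + 0 + 0 + 0 = 7

7


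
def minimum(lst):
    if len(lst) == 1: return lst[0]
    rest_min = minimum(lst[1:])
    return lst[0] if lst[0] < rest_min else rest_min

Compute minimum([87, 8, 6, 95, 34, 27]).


minimum([87, 8, 6, 95, 34, 27]): compare 87 with minimum([8, 6, 95, 34, 27])
minimum([8, 6, 95, 34, 27]): compare 8 with minimum([6, 95, 34, 27])
minimum([6, 95, 34, 27]): compare 6 with minimum([95, 34, 27])
minimum([95, 34, 27]): compare 95 with minimum([34, 27])
minimum([34, 27]): compare 34 with minimum([27])
minimum([27]) = 27  (base case)
Compare 34 with 27 -> 27
Compare 95 with 27 -> 27
Compare 6 with 27 -> 6
Compare 8 with 6 -> 6
Compare 87 with 6 -> 6

6


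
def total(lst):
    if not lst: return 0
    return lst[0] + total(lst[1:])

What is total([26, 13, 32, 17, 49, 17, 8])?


total([26, 13, 32, 17, 49, 17, 8]) = 26 + total([13, 32, 17, 49, 17, 8])
total([13, 32, 17, 49, 17, 8]) = 13 + total([32, 17, 49, 17, 8])
total([32, 17, 49, 17, 8]) = 32 + total([17, 49, 17, 8])
total([17, 49, 17, 8]) = 17 + total([49, 17, 8])
total([49, 17, 8]) = 49 + total([17, 8])
total([17, 8]) = 17 + total([8])
total([8]) = 8 + total([])
total([]) = 0  (base case)
Total: 26 + 13 + 32 + 17 + 49 + 17 + 8 + 0 = 162

162


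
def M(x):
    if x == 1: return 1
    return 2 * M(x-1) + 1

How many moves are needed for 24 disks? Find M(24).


M(24) = 2 * M(23) + 1
M(23) = 2 * M(22) + 1
M(22) = 2 * M(21) + 1
M(21) = 2 * M(20) + 1
M(20) = 2 * M(19) + 1
M(19) = 2 * M(18) + 1
M(18) = 2 * M(17) + 1
M(17) = 2 * M(16) + 1
M(16) = 2 * M(15) + 1
M(15) = 2 * M(14) + 1
M(14) = 2 * M(13) + 1
M(13) = 2 * M(12) + 1
M(12) = 2 * M(11) + 1
M(11) = 2 * M(10) + 1
M(10) = 2 * M(9) + 1
M(9) = 2 * M(8) + 1
M(8) = 2 * M(7) + 1
M(7) = 2 * M(6) + 1
M(6) = 2 * M(5) + 1
M(5) = 2 * M(4) + 1
M(4) = 2 * M(3) + 1
M(3) = 2 * M(2) + 1
M(2) = 2 * M(1) + 1
M(1) = 1  (base case)
M(2) = 2 * 1 + 1 = 3
M(3) = 2 * 3 + 1 = 7
M(4) = 2 * 7 + 1 = 15
M(5) = 2 * 15 + 1 = 31
M(6) = 2 * 31 + 1 = 63
M(7) = 2 * 63 + 1 = 127
M(8) = 2 * 127 + 1 = 255
M(9) = 2 * 255 + 1 = 511
M(10) = 2 * 511 + 1 = 1023
M(11) = 2 * 1023 + 1 = 2047
M(12) = 2 * 2047 + 1 = 4095
M(13) = 2 * 4095 + 1 = 8191
M(14) = 2 * 8191 + 1 = 16383
M(15) = 2 * 16383 + 1 = 32767
M(16) = 2 * 32767 + 1 = 65535
M(17) = 2 * 65535 + 1 = 131071
M(18) = 2 * 131071 + 1 = 262143
M(19) = 2 * 262143 + 1 = 524287
M(20) = 2 * 524287 + 1 = 1048575
M(21) = 2 * 1048575 + 1 = 2097151
M(22) = 2 * 2097151 + 1 = 4194303
M(23) = 2 * 4194303 + 1 = 8388607
M(24) = 2 * 8388607 + 1 = 16777215

16777215


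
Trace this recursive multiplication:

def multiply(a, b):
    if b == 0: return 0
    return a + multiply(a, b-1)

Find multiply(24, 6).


multiply(24, 6) = 24 + multiply(24, 5)
multiply(24, 5) = 24 + multiply(24, 4)
multiply(24, 4) = 24 + multiply(24, 3)
multiply(24, 3) = 24 + multiply(24, 2)
multiply(24, 2) = 24 + multiply(24, 1)
multiply(24, 1) = 24 + multiply(24, 0)
multiply(24, 0) = 0  (base case)
Total: 24 + 24 + 24 + 24 + 24 + 24 + 0 = 144

144


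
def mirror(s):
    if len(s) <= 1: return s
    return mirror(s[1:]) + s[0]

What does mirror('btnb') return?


mirror('btnb') = mirror('tnb') + 'b'
mirror('tnb') = mirror('nb') + 't'
mirror('nb') = mirror('b') + 'n'
mirror('b') = 'b'  (base case)
Concatenating: 'b' + 'n' + 't' + 'b' = 'bntb'

bntb


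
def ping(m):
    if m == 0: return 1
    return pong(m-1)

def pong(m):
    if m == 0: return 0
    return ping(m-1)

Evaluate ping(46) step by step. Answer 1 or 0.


ping(46) = pong(45)
pong(45) = ping(44)
ping(44) = pong(43)
pong(43) = ping(42)
ping(42) = pong(41)
pong(41) = ping(40)
ping(40) = pong(39)
pong(39) = ping(38)
ping(38) = pong(37)
pong(37) = ping(36)
ping(36) = pong(35)
pong(35) = ping(34)
ping(34) = pong(33)
pong(33) = ping(32)
ping(32) = pong(31)
pong(31) = ping(30)
ping(30) = pong(29)
pong(29) = ping(28)
ping(28) = pong(27)
pong(27) = ping(26)
ping(26) = pong(25)
pong(25) = ping(24)
ping(24) = pong(23)
pong(23) = ping(22)
ping(22) = pong(21)
pong(21) = ping(20)
ping(20) = pong(19)
pong(19) = ping(18)
ping(18) = pong(17)
pong(17) = ping(16)
ping(16) = pong(15)
pong(15) = ping(14)
ping(14) = pong(13)
pong(13) = ping(12)
ping(12) = pong(11)
pong(11) = ping(10)
ping(10) = pong(9)
pong(9) = ping(8)
ping(8) = pong(7)
pong(7) = ping(6)
ping(6) = pong(5)
pong(5) = ping(4)
ping(4) = pong(3)
pong(3) = ping(2)
ping(2) = pong(1)
pong(1) = ping(0)
ping(0) = 1  (base case)
Result: 1

1


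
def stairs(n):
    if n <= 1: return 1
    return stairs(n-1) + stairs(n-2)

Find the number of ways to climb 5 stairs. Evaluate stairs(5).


Building up from base cases:
stairs(0) = 1
stairs(1) = 1
stairs(2) = stairs(1) + stairs(0) = 1 + 1 = 2
stairs(3) = stairs(2) + stairs(1) = 2 + 1 = 3
stairs(4) = stairs(3) + stairs(2) = 3 + 2 = 5
stairs(5) = stairs(4) + stairs(3) = 5 + 3 = 8

8


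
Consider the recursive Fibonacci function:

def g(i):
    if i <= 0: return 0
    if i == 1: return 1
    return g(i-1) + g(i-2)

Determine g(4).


Computing g(4) bottom-up:
g(0) = 0
g(1) = 1
g(2) = g(1) + g(0) = 1 + 0 = 1
g(3) = g(2) + g(1) = 1 + 1 = 2
g(4) = g(3) + g(2) = 2 + 1 = 3

3


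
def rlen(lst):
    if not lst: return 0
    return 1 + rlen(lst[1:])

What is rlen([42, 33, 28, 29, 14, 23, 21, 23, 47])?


rlen([42, 33, 28, 29, 14, 23, 21, 23, 47]) = 1 + rlen([33, 28, 29, 14, 23, 21, 23, 47])
rlen([33, 28, 29, 14, 23, 21, 23, 47]) = 1 + rlen([28, 29, 14, 23, 21, 23, 47])
rlen([28, 29, 14, 23, 21, 23, 47]) = 1 + rlen([29, 14, 23, 21, 23, 47])
rlen([29, 14, 23, 21, 23, 47]) = 1 + rlen([14, 23, 21, 23, 47])
rlen([14, 23, 21, 23, 47]) = 1 + rlen([23, 21, 23, 47])
rlen([23, 21, 23, 47]) = 1 + rlen([21, 23, 47])
rlen([21, 23, 47]) = 1 + rlen([23, 47])
rlen([23, 47]) = 1 + rlen([47])
rlen([47]) = 1 + rlen([])
rlen([]) = 0  (base case)
Unwinding: 1 + 1 + 1 + 1 + 1 + 1 + 1 + 1 + 1 + 0 = 9

9


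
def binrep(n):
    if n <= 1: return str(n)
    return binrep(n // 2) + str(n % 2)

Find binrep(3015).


binrep(3015) = binrep(1507) + '1'
binrep(1507) = binrep(753) + '1'
binrep(753) = binrep(376) + '1'
binrep(376) = binrep(188) + '0'
binrep(188) = binrep(94) + '0'
binrep(94) = binrep(47) + '0'
binrep(47) = binrep(23) + '1'
binrep(23) = binrep(11) + '1'
binrep(11) = binrep(5) + '1'
binrep(5) = binrep(2) + '1'
binrep(2) = binrep(1) + '0'
binrep(1) = '1'  (base case)
Concatenating: '1' + '0' + '1' + '1' + '1' + '1' + '0' + '0' + '0' + '1' + '1' + '1' = '101111000111'

101111000111


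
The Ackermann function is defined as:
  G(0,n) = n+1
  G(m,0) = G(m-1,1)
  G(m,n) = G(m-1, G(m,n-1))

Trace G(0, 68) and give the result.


G(0, 68) = 69
Result: G(0, 68) = 69

69


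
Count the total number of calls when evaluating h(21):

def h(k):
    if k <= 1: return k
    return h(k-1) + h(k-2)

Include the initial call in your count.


Let C(n) = total calls for h(n)
C(0) = 1, C(1) = 1
C(2) = 1 + C(1) + C(0) = 1 + 1 + 1 = 3
C(3) = 1 + C(2) + C(1) = 1 + 3 + 1 = 5
C(4) = 1 + C(3) + C(2) = 1 + 5 + 3 = 9
C(5) = 1 + C(4) + C(3) = 1 + 9 + 5 = 15
C(6) = 1 + C(5) + C(4) = 1 + 15 + 9 = 25
C(7) = 1 + C(6) + C(5) = 1 + 25 + 15 = 41
C(8) = 1 + C(7) + C(6) = 1 + 41 + 25 = 67
C(9) = 1 + C(8) + C(7) = 1 + 67 + 41 = 109
C(10) = 1 + C(9) + C(8) = 1 + 109 + 67 = 177
C(11) = 1 + C(10) + C(9) = 1 + 177 + 109 = 287
C(12) = 1 + C(11) + C(10) = 1 + 287 + 177 = 465
C(13) = 1 + C(12) + C(11) = 1 + 465 + 287 = 753
C(14) = 1 + C(13) + C(12) = 1 + 753 + 465 = 1219
C(15) = 1 + C(14) + C(13) = 1 + 1219 + 753 = 1973
C(16) = 1 + C(15) + C(14) = 1 + 1973 + 1219 = 3193
C(17) = 1 + C(16) + C(15) = 1 + 3193 + 1973 = 5167
C(18) = 1 + C(17) + C(16) = 1 + 5167 + 3193 = 8361
C(19) = 1 + C(18) + C(17) = 1 + 8361 + 5167 = 13529
C(20) = 1 + C(19) + C(18) = 1 + 13529 + 8361 = 21891
C(21) = 1 + C(20) + C(19) = 1 + 21891 + 13529 = 35421

35421
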